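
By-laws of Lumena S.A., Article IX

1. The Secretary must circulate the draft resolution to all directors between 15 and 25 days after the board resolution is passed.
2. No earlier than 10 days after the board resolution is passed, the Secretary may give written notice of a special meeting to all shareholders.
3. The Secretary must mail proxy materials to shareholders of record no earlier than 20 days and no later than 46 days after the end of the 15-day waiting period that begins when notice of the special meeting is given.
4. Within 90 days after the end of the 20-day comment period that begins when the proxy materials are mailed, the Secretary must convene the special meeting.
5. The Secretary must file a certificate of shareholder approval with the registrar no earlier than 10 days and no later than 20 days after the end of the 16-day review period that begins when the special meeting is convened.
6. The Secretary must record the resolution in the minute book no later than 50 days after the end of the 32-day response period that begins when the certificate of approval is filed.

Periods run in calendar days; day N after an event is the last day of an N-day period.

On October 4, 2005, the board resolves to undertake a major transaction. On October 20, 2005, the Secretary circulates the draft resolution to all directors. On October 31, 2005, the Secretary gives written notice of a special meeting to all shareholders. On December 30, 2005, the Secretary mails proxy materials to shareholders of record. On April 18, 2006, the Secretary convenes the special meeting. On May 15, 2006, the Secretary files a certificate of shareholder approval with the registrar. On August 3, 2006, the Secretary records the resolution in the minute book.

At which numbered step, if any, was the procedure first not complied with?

None — every step was satisfied

(1) the permitted window runs from October 4, 2005 + 15 = October 19, 2005 to October 4, 2005 + 25 = October 29, 2005; October 20, 2005 falls inside that range.
(2) permitted from October 4, 2005 + 10 days = October 14, 2005 onward; October 31, 2005 is on or after that date.
(3) the permitted window runs from November 15, 2005 + 20 = December 5, 2005 to November 15, 2005 + 46 = December 31, 2005; done December 30, 2005, which is between those dates.
(4) due by January 19, 2006 + 90 days = April 19, 2006; completed April 18, 2006, before the deadline.
(5) the permitted window runs from May 4, 2006 + 10 = May 14, 2006 to May 4, 2006 + 20 = May 24, 2006; done May 15, 2006 — within the window.
(6) due by June 16, 2006 + 50 days = August 5, 2006; completed August 3, 2006, before the deadline.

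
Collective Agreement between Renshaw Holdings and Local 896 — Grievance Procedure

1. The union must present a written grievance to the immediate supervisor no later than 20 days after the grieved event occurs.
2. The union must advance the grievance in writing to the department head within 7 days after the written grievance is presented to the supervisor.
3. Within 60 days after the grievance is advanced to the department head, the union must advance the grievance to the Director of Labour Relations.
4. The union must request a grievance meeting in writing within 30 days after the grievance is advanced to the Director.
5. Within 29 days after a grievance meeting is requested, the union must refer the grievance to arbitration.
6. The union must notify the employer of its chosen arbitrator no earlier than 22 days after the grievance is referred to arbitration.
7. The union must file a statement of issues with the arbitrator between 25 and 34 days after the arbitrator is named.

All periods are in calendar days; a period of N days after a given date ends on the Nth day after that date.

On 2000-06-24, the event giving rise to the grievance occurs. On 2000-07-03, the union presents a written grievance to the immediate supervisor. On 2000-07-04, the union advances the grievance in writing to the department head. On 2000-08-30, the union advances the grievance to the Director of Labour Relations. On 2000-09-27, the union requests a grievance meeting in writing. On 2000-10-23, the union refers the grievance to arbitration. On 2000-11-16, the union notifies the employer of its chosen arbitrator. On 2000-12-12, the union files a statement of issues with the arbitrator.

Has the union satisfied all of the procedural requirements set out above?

Step 1 — counting 20 days from 2000-06-24 (when the grieved event occurs) gives a deadline of 2000-07-14; 2000-07-03 is within that limit.
Step 2 — counting 7 days from 2000-07-03 (when the written grievance is presented to the supervisor) gives a deadline of 2000-07-10; completed 2000-07-04, before the deadline.
Step 3 — counting 60 days from 2000-07-04 (when the grievance is advanced to the department head) gives a deadline of 2000-09-02; completed 2000-08-30, before the deadline.
Step 4 — counting 30 days from 2000-08-30 (when the grievance is advanced to the Director) gives a deadline of 2000-09-29; completed 2000-09-27, before the deadline.
Step 5 — counting 29 days from 2000-09-27 (when a grievance meeting is requested) gives a deadline of 2000-10-26; 2000-10-23 is within that limit.
Step 6 — must wait 22 days from 2000-10-23 (when the grievance is referred to arbitration), so not before 2000-11-14; done 2000-11-16 — permitted.
Step 7 — 25 and 34 days from 2000-11-16 (when the arbitrator is named) are 2000-12-11 and 2000-12-20 respectively; done 2000-12-12, which is between those dates.

Yes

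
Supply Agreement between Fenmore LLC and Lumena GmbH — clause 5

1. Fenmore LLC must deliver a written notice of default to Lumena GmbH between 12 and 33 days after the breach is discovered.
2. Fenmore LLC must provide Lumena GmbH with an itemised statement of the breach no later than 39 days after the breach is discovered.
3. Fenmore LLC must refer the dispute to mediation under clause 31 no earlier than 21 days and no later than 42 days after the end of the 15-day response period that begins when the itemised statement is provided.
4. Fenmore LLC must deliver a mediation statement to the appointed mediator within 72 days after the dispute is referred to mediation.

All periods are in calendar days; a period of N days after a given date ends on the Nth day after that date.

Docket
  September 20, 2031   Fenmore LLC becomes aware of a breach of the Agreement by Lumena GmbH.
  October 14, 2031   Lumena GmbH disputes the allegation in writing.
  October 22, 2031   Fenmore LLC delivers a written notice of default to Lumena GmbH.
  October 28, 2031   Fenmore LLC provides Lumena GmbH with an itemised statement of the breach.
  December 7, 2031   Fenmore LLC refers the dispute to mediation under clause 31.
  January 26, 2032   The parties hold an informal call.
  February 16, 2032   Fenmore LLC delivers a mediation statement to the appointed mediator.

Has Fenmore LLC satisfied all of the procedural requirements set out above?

Yes

Step 1: the window is 12–33 days after September 20, 2031 (when the breach is discovered), so October 2, 2031 through October 23, 2031; October 22, 2031 falls inside that range.
Step 2: 39 days after September 20, 2031 (when the breach is discovered) is October 29, 2031; completed October 28, 2031, before the deadline.
Step 3: the window is 21–42 days after November 12, 2031 (end of the 15-day response period, which began when the itemised statement is provided on October 28, 2031), so December 3, 2031 through December 24, 2031; December 7, 2031 falls inside that range.
Step 4: 72 days after December 7, 2031 (when the dispute is referred to mediation) is February 17, 2032; February 16, 2032 is within that limit.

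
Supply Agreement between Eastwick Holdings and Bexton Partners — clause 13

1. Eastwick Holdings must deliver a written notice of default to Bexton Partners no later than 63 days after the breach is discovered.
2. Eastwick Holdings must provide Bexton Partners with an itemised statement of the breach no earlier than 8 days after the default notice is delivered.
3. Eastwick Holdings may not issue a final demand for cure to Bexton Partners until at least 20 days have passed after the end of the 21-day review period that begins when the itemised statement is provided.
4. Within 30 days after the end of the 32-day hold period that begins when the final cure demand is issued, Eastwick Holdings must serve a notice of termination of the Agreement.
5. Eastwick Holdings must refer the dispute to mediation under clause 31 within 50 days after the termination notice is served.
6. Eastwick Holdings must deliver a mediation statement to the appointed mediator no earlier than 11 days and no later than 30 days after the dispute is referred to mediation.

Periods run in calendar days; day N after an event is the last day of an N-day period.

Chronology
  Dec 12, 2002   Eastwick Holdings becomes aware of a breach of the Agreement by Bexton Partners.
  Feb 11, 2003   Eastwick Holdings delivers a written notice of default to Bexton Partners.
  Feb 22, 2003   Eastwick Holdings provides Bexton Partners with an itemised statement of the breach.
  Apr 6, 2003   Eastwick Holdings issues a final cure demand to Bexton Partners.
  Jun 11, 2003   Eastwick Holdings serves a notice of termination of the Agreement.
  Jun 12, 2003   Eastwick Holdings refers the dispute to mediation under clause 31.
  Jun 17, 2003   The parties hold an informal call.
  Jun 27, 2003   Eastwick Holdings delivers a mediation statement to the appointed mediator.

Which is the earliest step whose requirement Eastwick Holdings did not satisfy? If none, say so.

Step 4

(1) due by Dec 12, 2002 + 63 days = Feb 13, 2003; done Feb 11, 2003 — timely.
(2) permitted from Feb 11, 2003 + 8 days = Feb 19, 2003 onward; done Feb 22, 2003, after the minimum wait.
(3) permitted from Mar 15, 2003 + 20 days = Apr 4, 2003 onward; done Apr 6, 2003, after the minimum wait.
(4) due by May 8, 2003 + 30 days = Jun 7, 2003; Jun 11, 2003 misses that deadline by 4 days.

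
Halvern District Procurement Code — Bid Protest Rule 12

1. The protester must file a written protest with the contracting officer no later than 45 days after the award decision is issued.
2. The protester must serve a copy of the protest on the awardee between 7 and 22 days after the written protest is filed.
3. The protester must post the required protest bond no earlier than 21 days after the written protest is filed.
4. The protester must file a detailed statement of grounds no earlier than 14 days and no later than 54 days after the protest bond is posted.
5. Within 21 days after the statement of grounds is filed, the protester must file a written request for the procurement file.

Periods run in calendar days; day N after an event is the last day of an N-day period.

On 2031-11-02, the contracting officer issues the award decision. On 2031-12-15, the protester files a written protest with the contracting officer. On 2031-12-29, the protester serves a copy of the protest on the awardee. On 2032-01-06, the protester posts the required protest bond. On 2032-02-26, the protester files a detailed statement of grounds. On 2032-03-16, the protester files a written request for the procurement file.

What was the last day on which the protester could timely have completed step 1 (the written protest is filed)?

2031-12-17

Step 1 runs from 2031-11-02, when the award decision is issued. 45 days after 2031-11-02 is 2031-12-17.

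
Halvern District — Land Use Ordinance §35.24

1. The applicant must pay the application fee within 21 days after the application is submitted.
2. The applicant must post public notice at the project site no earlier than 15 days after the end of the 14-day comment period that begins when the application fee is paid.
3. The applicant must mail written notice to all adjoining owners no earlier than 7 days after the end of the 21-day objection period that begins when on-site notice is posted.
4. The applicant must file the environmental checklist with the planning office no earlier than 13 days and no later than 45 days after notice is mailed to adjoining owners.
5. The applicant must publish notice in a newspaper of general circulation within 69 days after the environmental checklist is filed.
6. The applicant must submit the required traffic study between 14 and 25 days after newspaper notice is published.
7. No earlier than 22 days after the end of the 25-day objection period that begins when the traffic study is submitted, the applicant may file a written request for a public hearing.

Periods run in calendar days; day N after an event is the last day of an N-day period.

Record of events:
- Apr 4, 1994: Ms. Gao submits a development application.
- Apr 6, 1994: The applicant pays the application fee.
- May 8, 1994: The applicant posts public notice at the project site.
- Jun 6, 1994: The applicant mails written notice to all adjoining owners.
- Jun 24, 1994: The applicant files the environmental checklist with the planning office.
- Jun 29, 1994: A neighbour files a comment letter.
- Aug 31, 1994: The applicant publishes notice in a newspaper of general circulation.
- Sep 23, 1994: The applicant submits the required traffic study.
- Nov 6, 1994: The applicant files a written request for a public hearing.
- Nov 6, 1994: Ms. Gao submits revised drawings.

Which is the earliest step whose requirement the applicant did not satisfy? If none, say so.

(1) due by Apr 4, 1994 + 21 days = Apr 25, 1994; done Apr 6, 1994 — timely.
(2) permitted from Apr 20, 1994 + 15 days = May 5, 1994 onward; done May 8, 1994, after the minimum wait.
(3) permitted from May 29, 1994 + 7 days = Jun 5, 1994 onward; Jun 6, 1994 is on or after that date.
(4) the permitted window runs from Jun 6, 1994 + 13 = Jun 19, 1994 to Jun 6, 1994 + 45 = Jul 21, 1994; done Jun 24, 1994 — within the window.
(5) due by Jun 24, 1994 + 69 days = Sep 1, 1994; completed Aug 31, 1994, before the deadline.
(6) the permitted window runs from Aug 31, 1994 + 14 = Sep 14, 1994 to Aug 31, 1994 + 25 = Sep 25, 1994; done Sep 23, 1994, which is between those dates.
(7) permitted from Oct 18, 1994 + 22 days = Nov 9, 1994 onward; acted on Nov 6, 1994, 3 days prematurely.

Step 7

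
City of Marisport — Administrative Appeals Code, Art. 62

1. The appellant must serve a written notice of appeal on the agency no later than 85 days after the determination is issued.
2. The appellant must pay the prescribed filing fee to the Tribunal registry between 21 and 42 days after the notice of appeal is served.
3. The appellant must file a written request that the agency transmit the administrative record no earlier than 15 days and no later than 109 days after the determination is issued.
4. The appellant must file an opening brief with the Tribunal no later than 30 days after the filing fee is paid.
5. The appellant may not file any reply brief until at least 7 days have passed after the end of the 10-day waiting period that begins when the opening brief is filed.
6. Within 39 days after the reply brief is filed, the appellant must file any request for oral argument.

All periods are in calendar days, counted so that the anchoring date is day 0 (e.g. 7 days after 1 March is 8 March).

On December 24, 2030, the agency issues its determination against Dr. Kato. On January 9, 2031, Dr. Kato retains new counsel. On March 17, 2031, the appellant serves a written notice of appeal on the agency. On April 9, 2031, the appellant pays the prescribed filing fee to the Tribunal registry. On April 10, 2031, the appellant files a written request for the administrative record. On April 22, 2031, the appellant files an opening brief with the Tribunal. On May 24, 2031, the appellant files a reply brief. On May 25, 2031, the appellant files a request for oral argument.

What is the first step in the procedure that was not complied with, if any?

None — every step was satisfied

Step 1: 85 days after December 24, 2030 (when the determination is issued) is March 19, 2031; March 17, 2031 is within that limit.
Step 2: the window is 21–42 days after March 17, 2031 (when the notice of appeal is served), so April 7, 2031 through April 28, 2031; done April 9, 2031 — within the window.
Step 3: the window is 15–109 days after December 24, 2030 (when the determination is issued), so January 8, 2031 through April 12, 2031; done April 10, 2031 — within the window.
Step 4: 30 days after April 9, 2031 (when the filing fee is paid) is May 9, 2031; done April 22, 2031 — timely.
Step 5: the earliest permitted date is 7 days after May 2, 2031 (end of the 10-day waiting period, which began when the opening brief is filed on April 22, 2031), i.e. May 9, 2031; done May 24, 2031, after the minimum wait.
Step 6: 39 days after May 24, 2031 (when the reply brief is filed) is July 2, 2031; completed May 25, 2031, before the deadline.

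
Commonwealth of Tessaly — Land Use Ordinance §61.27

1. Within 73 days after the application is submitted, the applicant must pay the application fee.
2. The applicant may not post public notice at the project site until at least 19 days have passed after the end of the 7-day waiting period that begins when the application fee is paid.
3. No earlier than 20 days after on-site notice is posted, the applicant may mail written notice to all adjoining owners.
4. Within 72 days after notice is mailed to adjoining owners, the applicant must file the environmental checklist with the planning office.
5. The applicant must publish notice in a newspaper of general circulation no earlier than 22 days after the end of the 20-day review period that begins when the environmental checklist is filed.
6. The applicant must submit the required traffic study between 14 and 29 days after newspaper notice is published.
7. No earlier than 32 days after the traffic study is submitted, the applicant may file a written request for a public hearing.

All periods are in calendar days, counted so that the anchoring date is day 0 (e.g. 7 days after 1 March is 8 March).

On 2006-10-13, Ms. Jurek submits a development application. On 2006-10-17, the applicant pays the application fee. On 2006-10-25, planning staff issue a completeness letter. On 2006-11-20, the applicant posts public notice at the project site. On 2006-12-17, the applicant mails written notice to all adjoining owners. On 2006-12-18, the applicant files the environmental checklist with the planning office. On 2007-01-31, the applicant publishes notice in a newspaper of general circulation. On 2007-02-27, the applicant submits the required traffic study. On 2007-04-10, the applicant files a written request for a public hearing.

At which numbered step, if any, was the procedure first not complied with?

None — every step was satisfied

(1) due by 2006-10-13 + 73 days = 2006-12-25; done 2006-10-17 — timely.
(2) permitted from 2006-10-24 + 19 days = 2006-11-12 onward; done 2006-11-20 — permitted.
(3) permitted from 2006-11-20 + 20 days = 2006-12-10 onward; 2006-12-17 is on or after that date.
(4) due by 2006-12-17 + 72 days = 2007-02-27; done 2006-12-18 — timely.
(5) permitted from 2007-01-07 + 22 days = 2007-01-29 onward; done 2007-01-31 — permitted.
(6) the permitted window runs from 2007-01-31 + 14 = 2007-02-14 to 2007-01-31 + 29 = 2007-03-01; done 2007-02-27, which is between those dates.
(7) permitted from 2007-02-27 + 32 days = 2007-03-31 onward; done 2007-04-10 — permitted.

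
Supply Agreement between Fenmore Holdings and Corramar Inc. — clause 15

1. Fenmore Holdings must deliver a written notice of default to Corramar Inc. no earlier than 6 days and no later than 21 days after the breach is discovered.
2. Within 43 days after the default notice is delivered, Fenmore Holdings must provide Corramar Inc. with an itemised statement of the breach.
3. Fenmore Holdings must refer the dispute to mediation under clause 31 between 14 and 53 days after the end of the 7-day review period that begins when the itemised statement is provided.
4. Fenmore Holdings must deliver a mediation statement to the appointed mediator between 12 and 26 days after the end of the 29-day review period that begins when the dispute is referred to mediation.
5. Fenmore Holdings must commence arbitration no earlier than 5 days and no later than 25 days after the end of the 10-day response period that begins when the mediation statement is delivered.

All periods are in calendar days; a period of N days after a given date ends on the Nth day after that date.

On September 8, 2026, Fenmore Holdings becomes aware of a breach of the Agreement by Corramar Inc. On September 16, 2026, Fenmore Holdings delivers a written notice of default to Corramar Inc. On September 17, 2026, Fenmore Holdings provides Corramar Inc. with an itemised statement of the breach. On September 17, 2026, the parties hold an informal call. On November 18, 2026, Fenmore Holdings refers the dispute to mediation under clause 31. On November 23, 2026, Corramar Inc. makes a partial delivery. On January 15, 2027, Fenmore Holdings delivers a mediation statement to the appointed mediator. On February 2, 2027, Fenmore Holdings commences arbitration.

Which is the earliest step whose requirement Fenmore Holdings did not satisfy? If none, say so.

Step 1: the window is 6–21 days after September 8, 2026 (when the breach is discovered), so September 14, 2026 through September 29, 2026; September 16, 2026 falls inside that range.
Step 2: 43 days after September 16, 2026 (when the default notice is delivered) is October 29, 2026; done September 17, 2026 — timely.
Step 3: the window is 14–53 days after September 24, 2026 (end of the 7-day review period, which began when the itemised statement is provided on September 17, 2026), so October 8, 2026 through November 16, 2026; done November 18, 2026 — 2 days after the window closed.

Step 3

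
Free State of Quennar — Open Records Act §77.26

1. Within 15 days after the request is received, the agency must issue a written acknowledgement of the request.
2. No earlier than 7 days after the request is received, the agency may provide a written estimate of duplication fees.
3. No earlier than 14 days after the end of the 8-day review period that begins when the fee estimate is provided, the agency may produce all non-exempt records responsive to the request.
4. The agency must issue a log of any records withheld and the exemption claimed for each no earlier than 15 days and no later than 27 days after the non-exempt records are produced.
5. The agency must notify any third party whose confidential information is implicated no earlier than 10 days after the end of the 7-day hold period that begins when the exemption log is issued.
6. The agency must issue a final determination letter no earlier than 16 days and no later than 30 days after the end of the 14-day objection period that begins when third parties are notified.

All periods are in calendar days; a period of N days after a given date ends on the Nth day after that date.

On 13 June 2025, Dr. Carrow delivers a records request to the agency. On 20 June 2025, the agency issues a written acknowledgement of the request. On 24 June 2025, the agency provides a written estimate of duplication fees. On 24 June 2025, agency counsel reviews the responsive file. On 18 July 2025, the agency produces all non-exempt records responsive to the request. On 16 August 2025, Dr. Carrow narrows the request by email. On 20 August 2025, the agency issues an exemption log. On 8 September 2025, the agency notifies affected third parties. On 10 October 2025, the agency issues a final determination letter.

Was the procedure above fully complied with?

No

(1) due by 13 June 2025 + 15 days = 28 June 2025; 20 June 2025 is within that limit.
(2) permitted from 13 June 2025 + 7 days = 20 June 2025 onward; 24 June 2025 is on or after that date.
(3) permitted from 2 July 2025 + 14 days = 16 July 2025 onward; done 18 July 2025, after the minimum wait.
(4) the permitted window runs from 18 July 2025 + 15 = 2 August 2025 to 18 July 2025 + 27 = 14 August 2025; done 20 August 2025 — 6 days after the window closed.
The analysis stops there.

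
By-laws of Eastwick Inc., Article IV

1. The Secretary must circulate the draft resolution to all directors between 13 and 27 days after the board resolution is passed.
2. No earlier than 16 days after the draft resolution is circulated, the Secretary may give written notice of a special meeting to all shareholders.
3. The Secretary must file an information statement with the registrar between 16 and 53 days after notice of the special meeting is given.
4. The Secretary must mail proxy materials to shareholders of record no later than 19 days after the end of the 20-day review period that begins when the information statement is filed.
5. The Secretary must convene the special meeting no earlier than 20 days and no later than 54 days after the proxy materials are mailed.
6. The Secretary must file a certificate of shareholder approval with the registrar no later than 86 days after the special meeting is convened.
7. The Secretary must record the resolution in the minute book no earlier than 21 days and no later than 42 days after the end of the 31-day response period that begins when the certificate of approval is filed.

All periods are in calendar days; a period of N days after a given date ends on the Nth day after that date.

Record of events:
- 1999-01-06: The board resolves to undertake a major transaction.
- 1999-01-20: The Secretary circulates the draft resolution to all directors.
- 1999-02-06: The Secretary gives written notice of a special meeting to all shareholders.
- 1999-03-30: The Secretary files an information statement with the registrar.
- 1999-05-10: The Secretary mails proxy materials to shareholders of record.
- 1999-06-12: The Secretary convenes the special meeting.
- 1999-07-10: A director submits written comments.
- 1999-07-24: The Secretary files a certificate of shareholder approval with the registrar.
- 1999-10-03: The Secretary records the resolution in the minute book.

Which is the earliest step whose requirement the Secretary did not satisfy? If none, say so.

Step 1: the window is 13–27 days after 1999-01-06 (when the board resolution is passed), so 1999-01-19 through 1999-02-02; done 1999-01-20, which is between those dates.
Step 2: the earliest permitted date is 16 days after 1999-01-20 (when the draft resolution is circulated), i.e. 1999-02-05; done 1999-02-06, after the minimum wait.
Step 3: the window is 16–53 days after 1999-02-06 (when notice of the special meeting is given), so 1999-02-22 through 1999-03-31; 1999-03-30 falls inside that range.
Step 4: 19 days after 1999-04-19 (end of the 20-day review period, which began when the information statement is filed on 1999-03-30) is 1999-05-08; not done until 1999-05-10, 2 days after the deadline.
Later steps need not be reached.

Step 4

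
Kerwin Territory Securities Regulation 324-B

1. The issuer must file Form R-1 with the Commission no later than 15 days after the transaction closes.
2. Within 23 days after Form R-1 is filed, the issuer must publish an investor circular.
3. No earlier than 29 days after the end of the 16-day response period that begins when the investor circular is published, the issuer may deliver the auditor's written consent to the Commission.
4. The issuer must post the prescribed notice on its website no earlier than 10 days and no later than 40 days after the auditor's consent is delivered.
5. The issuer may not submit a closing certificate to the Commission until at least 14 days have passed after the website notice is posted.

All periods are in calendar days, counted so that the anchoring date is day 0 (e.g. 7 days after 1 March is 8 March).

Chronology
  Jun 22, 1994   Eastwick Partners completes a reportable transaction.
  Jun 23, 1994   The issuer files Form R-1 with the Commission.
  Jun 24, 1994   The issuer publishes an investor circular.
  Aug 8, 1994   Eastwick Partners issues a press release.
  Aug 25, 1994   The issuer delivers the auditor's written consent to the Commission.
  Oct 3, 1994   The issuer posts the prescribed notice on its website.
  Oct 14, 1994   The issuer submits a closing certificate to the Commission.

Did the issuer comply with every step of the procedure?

No

(1) due by Jun 22, 1994 + 15 days = Jul 7, 1994; Jun 23, 1994 is within that limit.
(2) due by Jun 23, 1994 + 23 days = Jul 16, 1994; Jun 24, 1994 is within that limit.
(3) permitted from Jul 10, 1994 + 29 days = Aug 8, 1994 onward; done Aug 25, 1994 — permitted.
(4) the permitted window runs from Aug 25, 1994 + 10 = Sep 4, 1994 to Aug 25, 1994 + 40 = Oct 4, 1994; Oct 3, 1994 falls inside that range.
(5) permitted from Oct 3, 1994 + 14 days = Oct 17, 1994 onward; done Oct 14, 1994 — 3 days too early.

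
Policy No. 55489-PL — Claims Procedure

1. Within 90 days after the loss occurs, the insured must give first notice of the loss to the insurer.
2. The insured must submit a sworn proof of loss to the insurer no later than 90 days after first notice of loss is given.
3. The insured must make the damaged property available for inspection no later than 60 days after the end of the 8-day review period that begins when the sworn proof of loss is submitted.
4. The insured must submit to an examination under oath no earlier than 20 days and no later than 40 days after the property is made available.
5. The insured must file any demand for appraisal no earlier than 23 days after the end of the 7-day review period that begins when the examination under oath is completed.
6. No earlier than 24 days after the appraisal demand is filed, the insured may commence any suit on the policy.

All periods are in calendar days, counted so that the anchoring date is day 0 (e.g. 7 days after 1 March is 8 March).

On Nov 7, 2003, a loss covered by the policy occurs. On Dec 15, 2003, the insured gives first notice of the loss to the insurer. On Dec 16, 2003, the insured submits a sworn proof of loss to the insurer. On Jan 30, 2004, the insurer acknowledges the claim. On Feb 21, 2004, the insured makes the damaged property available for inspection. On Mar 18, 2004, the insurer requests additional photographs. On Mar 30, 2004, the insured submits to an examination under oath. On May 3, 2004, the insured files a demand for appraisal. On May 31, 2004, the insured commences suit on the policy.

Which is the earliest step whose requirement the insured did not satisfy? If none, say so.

Step 1 — counting 90 days from Nov 7, 2003 (when the loss occurs) gives a deadline of Feb 5, 2004; done Dec 15, 2003 — timely.
Step 2 — counting 90 days from Dec 15, 2003 (when first notice of loss is given) gives a deadline of Mar 14, 2004; Dec 16, 2003 is within that limit.
Step 3 — counting 60 days from Dec 24, 2003 (end of the 8-day review period, which began when the sworn proof of loss is submitted on Dec 16, 2003) gives a deadline of Feb 22, 2004; completed Feb 21, 2004, before the deadline.
Step 4 — 20 and 40 days from Feb 21, 2004 (when the property is made available) are Mar 12, 2004 and Apr 1, 2004 respectively; Mar 30, 2004 falls inside that range.
Step 5 — must wait 23 days from Apr 6, 2004 (end of the 7-day review period, which began when the examination under oath is completed on Mar 30, 2004), so not before Apr 29, 2004; May 3, 2004 is on or after that date.
Step 6 — must wait 24 days from May 3, 2004 (when the appraisal demand is filed), so not before May 27, 2004; done May 31, 2004 — permitted.

None — every step was satisfied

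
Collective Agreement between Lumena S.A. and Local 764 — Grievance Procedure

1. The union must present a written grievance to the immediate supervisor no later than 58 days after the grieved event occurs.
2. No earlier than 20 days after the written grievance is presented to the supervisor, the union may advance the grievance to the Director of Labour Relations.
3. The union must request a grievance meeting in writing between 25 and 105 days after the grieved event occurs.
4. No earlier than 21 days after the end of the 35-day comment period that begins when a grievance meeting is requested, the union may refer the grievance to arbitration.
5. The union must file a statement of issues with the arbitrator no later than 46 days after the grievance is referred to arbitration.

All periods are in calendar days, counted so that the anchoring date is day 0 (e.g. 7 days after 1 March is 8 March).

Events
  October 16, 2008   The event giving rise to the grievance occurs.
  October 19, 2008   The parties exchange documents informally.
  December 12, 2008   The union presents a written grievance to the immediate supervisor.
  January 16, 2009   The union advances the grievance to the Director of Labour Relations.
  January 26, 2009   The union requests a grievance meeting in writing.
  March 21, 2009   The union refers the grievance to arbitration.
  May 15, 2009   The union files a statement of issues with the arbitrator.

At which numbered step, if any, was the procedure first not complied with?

Step 1 — counting 58 days from October 16, 2008 (when the grieved event occurs) gives a deadline of December 13, 2008; done December 12, 2008 — timely.
Step 2 — must wait 20 days from December 12, 2008 (when the written grievance is presented to the supervisor), so not before January 1, 2009; done January 16, 2009 — permitted.
Step 3 — 25 and 105 days from October 16, 2008 (when the grieved event occurs) are November 10, 2008 and January 29, 2009 respectively; done January 26, 2009 — within the window.
Step 4 — must wait 21 days from March 2, 2009 (end of the 35-day comment period, which began when a grievance meeting is requested on January 26, 2009), so not before March 23, 2009; done March 21, 2009 — 2 days too early.
The procedure was therefore not followed at step 4.

Step 4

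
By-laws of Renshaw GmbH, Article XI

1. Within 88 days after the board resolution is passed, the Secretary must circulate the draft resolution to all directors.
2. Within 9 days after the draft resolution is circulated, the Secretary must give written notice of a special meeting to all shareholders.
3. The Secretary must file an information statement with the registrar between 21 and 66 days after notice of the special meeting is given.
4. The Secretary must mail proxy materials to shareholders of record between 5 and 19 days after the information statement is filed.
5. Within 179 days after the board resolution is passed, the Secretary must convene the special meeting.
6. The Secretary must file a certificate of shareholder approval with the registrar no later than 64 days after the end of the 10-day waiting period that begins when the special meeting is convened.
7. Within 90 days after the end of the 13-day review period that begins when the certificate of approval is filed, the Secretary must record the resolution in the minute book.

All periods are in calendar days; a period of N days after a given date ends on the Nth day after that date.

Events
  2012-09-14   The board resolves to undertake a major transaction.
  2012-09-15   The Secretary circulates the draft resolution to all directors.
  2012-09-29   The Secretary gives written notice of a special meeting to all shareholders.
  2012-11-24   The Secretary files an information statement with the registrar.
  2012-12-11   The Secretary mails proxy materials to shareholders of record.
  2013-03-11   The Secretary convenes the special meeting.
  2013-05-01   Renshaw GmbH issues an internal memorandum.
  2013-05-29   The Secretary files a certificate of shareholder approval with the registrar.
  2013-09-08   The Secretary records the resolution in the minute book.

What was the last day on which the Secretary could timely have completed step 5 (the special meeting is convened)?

Step 5 runs from 2012-09-14, when the board resolution is passed. 179 days after 2012-09-14 is 2013-03-12.

2013-03-12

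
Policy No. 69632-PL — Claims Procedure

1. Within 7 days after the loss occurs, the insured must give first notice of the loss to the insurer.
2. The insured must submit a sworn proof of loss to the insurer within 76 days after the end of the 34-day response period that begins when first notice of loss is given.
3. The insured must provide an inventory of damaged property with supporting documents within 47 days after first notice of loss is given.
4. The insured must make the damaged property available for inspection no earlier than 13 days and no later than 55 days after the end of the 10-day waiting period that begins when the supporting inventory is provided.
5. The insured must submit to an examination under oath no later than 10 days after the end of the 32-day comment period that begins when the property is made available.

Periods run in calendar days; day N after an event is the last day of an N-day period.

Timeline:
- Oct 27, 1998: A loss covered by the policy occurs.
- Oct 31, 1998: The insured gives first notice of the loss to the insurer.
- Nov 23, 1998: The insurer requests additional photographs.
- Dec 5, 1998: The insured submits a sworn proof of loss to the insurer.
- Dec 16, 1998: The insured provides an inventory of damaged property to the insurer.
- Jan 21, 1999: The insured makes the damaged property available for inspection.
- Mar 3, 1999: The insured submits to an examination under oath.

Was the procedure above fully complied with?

(1) due by Oct 27, 1998 + 7 days = Nov 3, 1998; completed Oct 31, 1998, before the deadline.
(2) due by Dec 4, 1998 + 76 days = Feb 18, 1999; done Dec 5, 1998 — timely.
(3) due by Oct 31, 1998 + 47 days = Dec 17, 1998; completed Dec 16, 1998, before the deadline.
(4) the permitted window runs from Dec 26, 1998 + 13 = Jan 8, 1999 to Dec 26, 1998 + 55 = Feb 19, 1999; done Jan 21, 1999, which is between those dates.
(5) due by Feb 22, 1999 + 10 days = Mar 4, 1999; completed Mar 3, 1999, before the deadline.

Yes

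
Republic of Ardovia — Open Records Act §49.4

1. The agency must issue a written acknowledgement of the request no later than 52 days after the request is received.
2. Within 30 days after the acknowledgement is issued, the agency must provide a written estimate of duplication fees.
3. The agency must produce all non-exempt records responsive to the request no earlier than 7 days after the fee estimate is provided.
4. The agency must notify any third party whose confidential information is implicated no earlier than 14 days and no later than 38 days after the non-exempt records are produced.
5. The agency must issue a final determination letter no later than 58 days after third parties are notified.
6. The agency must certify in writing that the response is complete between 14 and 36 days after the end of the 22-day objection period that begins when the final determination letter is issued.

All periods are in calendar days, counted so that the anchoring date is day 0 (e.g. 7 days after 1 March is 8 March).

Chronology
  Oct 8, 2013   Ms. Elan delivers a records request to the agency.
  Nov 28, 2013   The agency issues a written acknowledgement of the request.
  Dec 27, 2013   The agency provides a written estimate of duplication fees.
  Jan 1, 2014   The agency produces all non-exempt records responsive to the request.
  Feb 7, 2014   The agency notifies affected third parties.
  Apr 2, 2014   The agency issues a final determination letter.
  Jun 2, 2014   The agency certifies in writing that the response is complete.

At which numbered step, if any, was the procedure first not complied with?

Step 3

Step 1 — counting 52 days from Oct 8, 2013 (when the request is received) gives a deadline of Nov 29, 2013; Nov 28, 2013 is within that limit.
Step 2 — counting 30 days from Nov 28, 2013 (when the acknowledgement is issued) gives a deadline of Dec 28, 2013; completed Dec 27, 2013, before the deadline.
Step 3 — must wait 7 days from Dec 27, 2013 (when the fee estimate is provided), so not before Jan 3, 2014; done Jan 1, 2014 — 2 days too early.
The procedure was therefore not followed at step 3.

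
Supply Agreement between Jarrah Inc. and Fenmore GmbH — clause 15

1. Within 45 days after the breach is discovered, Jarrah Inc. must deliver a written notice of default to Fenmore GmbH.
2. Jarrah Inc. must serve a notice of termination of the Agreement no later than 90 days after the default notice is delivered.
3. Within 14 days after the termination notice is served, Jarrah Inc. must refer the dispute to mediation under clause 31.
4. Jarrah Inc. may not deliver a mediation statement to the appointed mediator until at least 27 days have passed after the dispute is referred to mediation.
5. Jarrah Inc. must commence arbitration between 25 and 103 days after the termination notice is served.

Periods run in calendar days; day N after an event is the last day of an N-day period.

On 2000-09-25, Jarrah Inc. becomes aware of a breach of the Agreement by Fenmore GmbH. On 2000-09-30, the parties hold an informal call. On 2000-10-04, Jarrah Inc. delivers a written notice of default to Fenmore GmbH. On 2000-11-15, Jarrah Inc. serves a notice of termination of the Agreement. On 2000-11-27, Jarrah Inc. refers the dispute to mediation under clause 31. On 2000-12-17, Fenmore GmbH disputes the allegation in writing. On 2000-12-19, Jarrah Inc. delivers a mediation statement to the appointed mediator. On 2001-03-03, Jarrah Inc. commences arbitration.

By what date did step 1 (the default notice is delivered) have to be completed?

Step 1 runs from 2000-09-25, when the breach is discovered. 45 days after 2000-09-25 is 2000-11-09.

2000-11-09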